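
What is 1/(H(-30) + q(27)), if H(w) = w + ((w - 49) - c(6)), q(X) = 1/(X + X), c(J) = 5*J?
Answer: -54/7505 ≈ -0.0071952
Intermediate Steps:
q(X) = 1/(2*X)
H(w) = -79 + 2*w (H(w) = w + ((w - 49) - 5*6) = w + ((-49 + w) - 1*30) = w + ((-49 + w) - 30) = w + (-79 + w) = -79 + 2*w)
1/(H(-30) + q(27)) = 1/((-79 + 2*(-30)) + (½)/27) = 1/((-79 - 60) + (½)*(1/27)) = 1/(-139 + 1/54) = 1/(-7505/54) = -54/7505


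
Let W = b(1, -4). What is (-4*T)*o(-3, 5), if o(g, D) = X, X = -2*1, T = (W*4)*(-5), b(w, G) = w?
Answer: -160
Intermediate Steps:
W = 1
T = -20 (T = (1*4)*(-5) = 4*(-5) = -20)
X = -2
o(g, D) = -2
(-4*T)*o(-3, 5) = -4*(-20)*(-2) = 80*(-2) = -160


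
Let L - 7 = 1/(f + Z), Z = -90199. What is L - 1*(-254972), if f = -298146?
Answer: 99019819754/388345 ≈ 2.5498e+5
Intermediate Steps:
L = 2718414/388345 (L = 7 + 1/(-298146 - 90199) = 7 + 1/(-388345) = 7 - 1/388345 = 2718414/388345 ≈ 7.0000)
L - 1*(-254972) = 2718414/388345 - 1*(-254972) = 2718414/388345 + 254972 = 99019819754/388345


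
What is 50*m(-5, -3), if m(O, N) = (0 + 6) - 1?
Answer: 250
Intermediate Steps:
m(O, N) = 5 (m(O, N) = 6 - 1 = 5)
50*m(-5, -3) = 50*5 = 250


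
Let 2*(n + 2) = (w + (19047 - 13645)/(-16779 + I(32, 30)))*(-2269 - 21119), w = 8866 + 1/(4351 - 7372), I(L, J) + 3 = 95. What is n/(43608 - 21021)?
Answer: -15694941764892/3419348053 ≈ -4590.0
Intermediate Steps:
I(L, J) = 92 (I(L, J) = -3 + 95 = 92)
w = 26784185/3021 (w = 8866 + 1/(-3021) = 8866 - 1/3021 = 26784185/3021 ≈ 8866.0)
n = -47084825294676/454157 (n = -2 + ((26784185/3021 + (19047 - 13645)/(-16779 + 92))*(-2269 - 21119))/2 = -2 + ((26784185/3021 + 5402/(-16687))*(-23388))/2 = -2 + ((26784185/3021 + 5402*(-1/16687))*(-23388))/2 = -2 + ((26784185/3021 - 146/451)*(-23388))/2 = -2 + ((12079226369/1362471)*(-23388))/2 = -2 + (1/2)*(-94169648772724/454157) = -2 - 47084824386362/454157 = -47084825294676/454157 ≈ -1.0368e+8)
n/(43608 - 21021) = -47084825294676/(454157*(43608 - 21021)) = -47084825294676/454157/22587 = -47084825294676/454157*1/22587 = -15694941764892/3419348053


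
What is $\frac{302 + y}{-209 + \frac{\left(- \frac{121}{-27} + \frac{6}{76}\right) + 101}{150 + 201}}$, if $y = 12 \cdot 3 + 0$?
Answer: $- \frac{121722588}{75158029} \approx -1.6196$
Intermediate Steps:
$y = 36$ ($y = 36 + 0 = 36$)
$\frac{302 + y}{-209 + \frac{\left(- \frac{121}{-27} + \frac{6}{76}\right) + 101}{150 + 201}} = \frac{302 + 36}{-209 + \frac{\left(- \frac{121}{-27} + \frac{6}{76}\right) + 101}{150 + 201}} = \frac{338}{-209 + \frac{\left(\left(-121\right) \left(- \frac{1}{27}\right) + 6 \cdot \frac{1}{76}\right) + 101}{351}} = \frac{338}{-209 + \left(\left(\frac{121}{27} + \frac{3}{38}\right) + 101\right) \frac{1}{351}} = \frac{338}{-209 + \left(\frac{4679}{1026} + 101\right) \frac{1}{351}} = \frac{338}{-209 + \frac{108305}{1026} \cdot \frac{1}{351}} = \frac{338}{-209 + \frac{108305}{360126}} = \frac{338}{- \frac{75158029}{360126}} = 338 \left(- \frac{360126}{75158029}\right) = - \frac{121722588}{75158029}$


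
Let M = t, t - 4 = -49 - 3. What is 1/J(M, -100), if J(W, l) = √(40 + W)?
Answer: -I*√2/4 ≈ -0.35355*I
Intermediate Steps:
t = -48 (t = 4 + (-49 - 3) = 4 - 52 = -48)
M = -48
1/J(M, -100) = 1/(√(40 - 48)) = 1/(√(-8)) = 1/(2*I*√2) = -I*√2/4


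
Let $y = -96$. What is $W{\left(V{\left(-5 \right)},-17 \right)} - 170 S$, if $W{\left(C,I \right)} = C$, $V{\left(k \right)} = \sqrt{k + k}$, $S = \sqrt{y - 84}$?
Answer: $i \left(\sqrt{10} - 1020 \sqrt{5}\right) \approx - 2277.6 i$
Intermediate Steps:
$S = 6 i \sqrt{5}$ ($S = \sqrt{-96 - 84} = \sqrt{-180} = 6 i \sqrt{5} \approx 13.416 i$)
$V{\left(k \right)} = \sqrt{2} \sqrt{k}$ ($V{\left(k \right)} = \sqrt{2 k} = \sqrt{2} \sqrt{k}$)
$W{\left(V{\left(-5 \right)},-17 \right)} - 170 S = \sqrt{2} \sqrt{-5} - 170 \cdot 6 i \sqrt{5} = \sqrt{2} i \sqrt{5} - 1020 i \sqrt{5} = i \sqrt{10} - 1020 i \sqrt{5}$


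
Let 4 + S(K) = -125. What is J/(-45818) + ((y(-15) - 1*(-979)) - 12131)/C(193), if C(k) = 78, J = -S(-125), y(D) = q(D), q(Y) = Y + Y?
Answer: -256173469/1786902 ≈ -143.36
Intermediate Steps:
q(Y) = 2*Y
S(K) = -129 (S(K) = -4 - 125 = -129)
y(D) = 2*D
J = 129 (J = -1*(-129) = 129)
J/(-45818) + ((y(-15) - 1*(-979)) - 12131)/C(193) = 129/(-45818) + ((2*(-15) - 1*(-979)) - 12131)/78 = 129*(-1/45818) + ((-30 + 979) - 12131)*(1/78) = -129/45818 + (949 - 12131)*(1/78) = -129/45818 - 11182*1/78 = -129/45818 - 5591/39 = -256173469/1786902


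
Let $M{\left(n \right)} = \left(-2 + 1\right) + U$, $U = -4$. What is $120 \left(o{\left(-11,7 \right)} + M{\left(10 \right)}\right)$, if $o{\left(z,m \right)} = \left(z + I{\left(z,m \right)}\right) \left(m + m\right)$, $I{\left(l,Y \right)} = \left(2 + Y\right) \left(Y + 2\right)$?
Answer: $117000$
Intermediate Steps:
$I{\left(l,Y \right)} = \left(2 + Y\right)^{2}$ ($I{\left(l,Y \right)} = \left(2 + Y\right) \left(2 + Y\right) = \left(2 + Y\right)^{2}$)
$M{\left(n \right)} = -5$ ($M{\left(n \right)} = \left(-2 + 1\right) - 4 = -1 - 4 = -5$)
$o{\left(z,m \right)} = 2 m \left(z + \left(2 + m\right)^{2}\right)$ ($o{\left(z,m \right)} = \left(z + \left(2 + m\right)^{2}\right) \left(m + m\right) = \left(z + \left(2 + m\right)^{2}\right) 2 m = 2 m \left(z + \left(2 + m\right)^{2}\right)$)
$120 \left(o{\left(-11,7 \right)} + M{\left(10 \right)}\right) = 120 \left(2 \cdot 7 \left(-11 + \left(2 + 7\right)^{2}\right) - 5\right) = 120 \left(2 \cdot 7 \left(-11 + 9^{2}\right) - 5\right) = 120 \left(2 \cdot 7 \left(-11 + 81\right) - 5\right) = 120 \left(2 \cdot 7 \cdot 70 - 5\right) = 120 \left(980 - 5\right) = 120 \cdot 975 = 117000$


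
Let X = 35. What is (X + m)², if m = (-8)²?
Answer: 9801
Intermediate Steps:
m = 64
(X + m)² = (35 + 64)² = 99² = 9801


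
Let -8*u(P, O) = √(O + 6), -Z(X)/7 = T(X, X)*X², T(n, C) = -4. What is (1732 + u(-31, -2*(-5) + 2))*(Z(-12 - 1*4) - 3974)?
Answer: 5532008 - 4791*√2/4 ≈ 5.5303e+6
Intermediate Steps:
Z(X) = 28*X² (Z(X) = -(-28)*X² = 28*X²)
u(P, O) = -√(6 + O)/8 (u(P, O) = -√(O + 6)/8 = -√(6 + O)/8)
(1732 + u(-31, -2*(-5) + 2))*(Z(-12 - 1*4) - 3974) = (1732 - √(6 + (-2*(-5) + 2))/8)*(28*(-12 - 1*4)² - 3974) = (1732 - √(6 + (10 + 2))/8)*(28*(-12 - 4)² - 3974) = (1732 - √(6 + 12)/8)*(28*(-16)² - 3974) = (1732 - 3*√2/8)*(28*256 - 3974) = (1732 - 3*√2/8)*(7168 - 3974) = (1732 - 3*√2/8)*3194 = 5532008 - 4791*√2/4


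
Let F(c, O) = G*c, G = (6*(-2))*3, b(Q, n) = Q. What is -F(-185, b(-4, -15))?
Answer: -6660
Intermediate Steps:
G = -36 (G = -12*3 = -36)
F(c, O) = -36*c
-F(-185, b(-4, -15)) = -(-36)*(-185) = -1*6660 = -6660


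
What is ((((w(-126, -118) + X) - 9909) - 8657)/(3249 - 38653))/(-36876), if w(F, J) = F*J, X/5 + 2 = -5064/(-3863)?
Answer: -1191557/420280848596 ≈ -2.8351e-6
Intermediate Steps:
X = -13310/3863 (X = -10 + 5*(-5064/(-3863)) = -10 + 5*(-5064*(-1/3863)) = -10 + 5*(5064/3863) = -10 + 25320/3863 = -13310/3863 ≈ -3.4455)
((((w(-126, -118) + X) - 9909) - 8657)/(3249 - 38653))/(-36876) = ((((-126*(-118) - 13310/3863) - 9909) - 8657)/(3249 - 38653))/(-36876) = ((((14868 - 13310/3863) - 9909) - 8657)/(-35404))*(-1/36876) = (((57421774/3863 - 9909) - 8657)*(-1/35404))*(-1/36876) = ((19143307/3863 - 8657)*(-1/35404))*(-1/36876) = -14298684/3863*(-1/35404)*(-1/36876) = (3574671/34191413)*(-1/36876) = -1191557/420280848596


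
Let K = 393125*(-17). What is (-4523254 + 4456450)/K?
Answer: 66804/6683125 ≈ 0.0099959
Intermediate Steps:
K = -6683125
(-4523254 + 4456450)/K = (-4523254 + 4456450)/(-6683125) = -66804*(-1/6683125) = 66804/6683125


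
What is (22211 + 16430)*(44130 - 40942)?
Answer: 123187508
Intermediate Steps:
(22211 + 16430)*(44130 - 40942) = 38641*3188 = 123187508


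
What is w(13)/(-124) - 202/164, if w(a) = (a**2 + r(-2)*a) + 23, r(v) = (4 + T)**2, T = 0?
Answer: -11331/2542 ≈ -4.4575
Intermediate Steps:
r(v) = 16 (r(v) = (4 + 0)**2 = 4**2 = 16)
w(a) = 23 + a**2 + 16*a (w(a) = (a**2 + 16*a) + 23 = 23 + a**2 + 16*a)
w(13)/(-124) - 202/164 = (23 + 13**2 + 16*13)/(-124) - 202/164 = (23 + 169 + 208)*(-1/124) - 202*1/164 = 400*(-1/124) - 101/82 = -100/31 - 101/82 = -11331/2542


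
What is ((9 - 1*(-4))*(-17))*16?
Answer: -3536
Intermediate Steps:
((9 - 1*(-4))*(-17))*16 = ((9 + 4)*(-17))*16 = (13*(-17))*16 = -221*16 = -3536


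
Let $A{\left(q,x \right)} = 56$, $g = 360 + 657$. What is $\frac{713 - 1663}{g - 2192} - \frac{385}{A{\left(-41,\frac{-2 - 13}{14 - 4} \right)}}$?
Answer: $- \frac{2281}{376} \approx -6.0665$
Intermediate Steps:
$g = 1017$
$\frac{713 - 1663}{g - 2192} - \frac{385}{A{\left(-41,\frac{-2 - 13}{14 - 4} \right)}} = \frac{713 - 1663}{1017 - 2192} - \frac{385}{56} = \frac{713 - 1663}{1017 - 2192} - \frac{55}{8} = - \frac{950}{-1175} - \frac{55}{8} = \left(-950\right) \left(- \frac{1}{1175}\right) - \frac{55}{8} = \frac{38}{47} - \frac{55}{8} = - \frac{2281}{376}$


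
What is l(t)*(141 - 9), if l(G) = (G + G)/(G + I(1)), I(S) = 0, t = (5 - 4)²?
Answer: 264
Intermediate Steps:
t = 1 (t = 1² = 1)
l(G) = 2 (l(G) = (G + G)/(G + 0) = (2*G)/G = 2)
l(t)*(141 - 9) = 2*(141 - 9) = 2*132 = 264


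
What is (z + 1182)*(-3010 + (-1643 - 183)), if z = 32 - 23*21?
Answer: -3535116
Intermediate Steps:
z = -451 (z = 32 - 483 = -451)
(z + 1182)*(-3010 + (-1643 - 183)) = (-451 + 1182)*(-3010 + (-1643 - 183)) = 731*(-3010 - 1826) = 731*(-4836) = -3535116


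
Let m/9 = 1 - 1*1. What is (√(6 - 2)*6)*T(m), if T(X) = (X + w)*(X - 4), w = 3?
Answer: -144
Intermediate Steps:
m = 0 (m = 9*(1 - 1*1) = 9*(1 - 1) = 9*0 = 0)
T(X) = (-4 + X)*(3 + X) (T(X) = (X + 3)*(X - 4) = (3 + X)*(-4 + X) = (-4 + X)*(3 + X))
(√(6 - 2)*6)*T(m) = (√(6 - 2)*6)*(-12 + 0² - 1*0) = (√4*6)*(-12 + 0 + 0) = (2*6)*(-12) = 12*(-12) = -144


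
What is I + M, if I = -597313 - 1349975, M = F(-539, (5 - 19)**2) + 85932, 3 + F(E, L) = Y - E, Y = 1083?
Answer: -1859737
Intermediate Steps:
F(E, L) = 1080 - E (F(E, L) = -3 + (1083 - E) = 1080 - E)
M = 87551 (M = (1080 - 1*(-539)) + 85932 = (1080 + 539) + 85932 = 1619 + 85932 = 87551)
I = -1947288
I + M = -1947288 + 87551 = -1859737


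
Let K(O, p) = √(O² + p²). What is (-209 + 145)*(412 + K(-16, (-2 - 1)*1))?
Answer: -26368 - 64*√265 ≈ -27410.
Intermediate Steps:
(-209 + 145)*(412 + K(-16, (-2 - 1)*1)) = (-209 + 145)*(412 + √((-16)² + ((-2 - 1)*1)²)) = -64*(412 + √(256 + (-3*1)²)) = -64*(412 + √(256 + (-3)²)) = -64*(412 + √(256 + 9)) = -64*(412 + √265) = -26368 - 64*√265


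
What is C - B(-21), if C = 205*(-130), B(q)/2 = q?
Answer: -26608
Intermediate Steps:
B(q) = 2*q
C = -26650
C - B(-21) = -26650 - 2*(-21) = -26650 - 1*(-42) = -26650 + 42 = -26608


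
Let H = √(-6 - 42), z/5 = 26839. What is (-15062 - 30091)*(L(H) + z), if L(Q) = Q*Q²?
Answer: -6059306835 + 8669376*I*√3 ≈ -6.0593e+9 + 1.5016e+7*I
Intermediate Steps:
z = 134195 (z = 5*26839 = 134195)
H = 4*I*√3 (H = √(-48) = 4*I*√3 ≈ 6.9282*I)
L(Q) = Q³
(-15062 - 30091)*(L(H) + z) = (-15062 - 30091)*((4*I*√3)³ + 134195) = -45153*(-192*I*√3 + 134195) = -45153*(134195 - 192*I*√3) = -6059306835 + 8669376*I*√3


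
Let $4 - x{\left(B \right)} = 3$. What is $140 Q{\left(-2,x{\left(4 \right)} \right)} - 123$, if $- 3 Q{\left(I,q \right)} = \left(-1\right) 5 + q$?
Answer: $\frac{191}{3} \approx 63.667$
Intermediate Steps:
$x{\left(B \right)} = 1$ ($x{\left(B \right)} = 4 - 3 = 1$)
$Q{\left(I,q \right)} = \frac{5}{3} - \frac{q}{3}$ ($Q{\left(I,q \right)} = - \frac{\left(-1\right) 5 + q}{3} = - \frac{-5 + q}{3} = \frac{5}{3} - \frac{q}{3}$)
$140 Q{\left(-2,x{\left(4 \right)} \right)} - 123 = 140 \left(\frac{5}{3} - \frac{1}{3}\right) - 123 = 140 \cdot \frac{4}{3} - 123 = \frac{560}{3} - 123 = \frac{191}{3}$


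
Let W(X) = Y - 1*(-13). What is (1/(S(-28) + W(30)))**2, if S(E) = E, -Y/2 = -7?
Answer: 1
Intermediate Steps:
Y = 14 (Y = -2*(-7) = 14)
W(X) = 27 (W(X) = 14 - 1*(-13) = 14 + 13 = 27)
(1/(S(-28) + W(30)))**2 = (1/(-28 + 27))**2 = (1/(-1))**2 = (-1)**2 = 1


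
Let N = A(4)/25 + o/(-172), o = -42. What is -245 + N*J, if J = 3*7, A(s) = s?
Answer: -508501/2150 ≈ -236.51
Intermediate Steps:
J = 21
N = 869/2150 (N = 4/25 - 42/(-172) = 4*(1/25) - 42*(-1/172) = 4/25 + 21/86 = 869/2150 ≈ 0.40419)
-245 + N*J = -245 + (869/2150)*21 = -245 + 18249/2150 = -508501/2150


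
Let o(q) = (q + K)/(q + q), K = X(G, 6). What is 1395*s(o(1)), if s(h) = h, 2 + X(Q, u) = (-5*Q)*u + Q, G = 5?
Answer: -101835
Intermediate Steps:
X(Q, u) = -2 + Q - 5*Q*u (X(Q, u) = -2 + ((-5*Q)*u + Q) = -2 + (-5*Q*u + Q) = -2 + (Q - 5*Q*u) = -2 + Q - 5*Q*u)
K = -147 (K = -2 + 5 - 5*5*6 = -2 + 5 - 150 = -147)
o(q) = (-147 + q)/(2*q) (o(q) = (q - 147)/(q + q) = (-147 + q)/((2*q)) = (-147 + q)*(1/(2*q)) = (-147 + q)/(2*q))
1395*s(o(1)) = 1395*((1/2)*(-147 + 1)/1) = 1395*((1/2)*1*(-146)) = 1395*(-73) = -101835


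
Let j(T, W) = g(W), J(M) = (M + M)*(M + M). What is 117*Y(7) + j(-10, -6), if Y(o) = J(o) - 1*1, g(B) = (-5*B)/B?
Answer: 22810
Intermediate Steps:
J(M) = 4*M**2 (J(M) = (2*M)*(2*M) = 4*M**2)
g(B) = -5
j(T, W) = -5
Y(o) = -1 + 4*o**2 (Y(o) = 4*o**2 - 1*1 = 4*o**2 - 1 = -1 + 4*o**2)
117*Y(7) + j(-10, -6) = 117*(-1 + 4*7**2) - 5 = 117*(-1 + 4*49) - 5 = 117*(-1 + 196) - 5 = 117*195 - 5 = 22815 - 5 = 22810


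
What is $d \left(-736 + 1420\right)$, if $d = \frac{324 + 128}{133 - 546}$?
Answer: $- \frac{309168}{413} \approx -748.59$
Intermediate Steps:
$d = - \frac{452}{413}$ ($d = \frac{452}{-413} = 452 \left(- \frac{1}{413}\right) = - \frac{452}{413} \approx -1.0944$)
$d \left(-736 + 1420\right) = - \frac{452 \left(-736 + 1420\right)}{413} = \left(- \frac{452}{413}\right) 684 = - \frac{309168}{413}$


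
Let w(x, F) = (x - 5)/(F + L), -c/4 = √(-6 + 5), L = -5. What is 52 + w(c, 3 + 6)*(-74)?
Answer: 289/2 + 74*I ≈ 144.5 + 74.0*I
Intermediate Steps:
c = -4*I (c = -4*√(-6 + 5) = -4*I ≈ -4.0*I)
w(x, F) = (-5 + x)/(-5 + F) (w(x, F) = (x - 5)/(F - 5) = (-5 + x)/(-5 + F))
52 + w(c, 3 + 6)*(-74) = 52 + ((-5 - 4*I)/(-5 + (3 + 6)))*(-74) = 52 + ((-5 - 4*I)/(-5 + 9))*(-74) = 52 + ((-5 - 4*I)/4)*(-74) = 52 + (-5/4 - I)*(-74) = 52 + (185/2 + 74*I) = 289/2 + 74*I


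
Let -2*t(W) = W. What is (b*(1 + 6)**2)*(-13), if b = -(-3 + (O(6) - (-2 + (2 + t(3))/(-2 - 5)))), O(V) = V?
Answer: 6461/2 ≈ 3230.5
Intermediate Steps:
t(W) = -W/2
b = -71/14 (b = -(-3 + (6 - (-2 + (2 - 1/2*3)/(-2 - 5)))) = -(-3 + (6 - (-2 + (2 - 3/2)/(-7)))) = -(-3 + (6 - (-2 + (1/2)*(-1/7)))) = -(-3 + (6 - (-2 - 1/14))) = -(-3 + (6 - 1*(-29/14))) = -(-3 + (6 + 29/14)) = -(-3 + 113/14) = -1*71/14 = -71/14 ≈ -5.0714)
(b*(1 + 6)**2)*(-13) = -71*(1 + 6)**2/14*(-13) = -71/14*7**2*(-13) = -71/14*49*(-13) = -497/2*(-13) = 6461/2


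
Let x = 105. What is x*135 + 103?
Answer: 14278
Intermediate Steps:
x*135 + 103 = 105*135 + 103 = 14175 + 103 = 14278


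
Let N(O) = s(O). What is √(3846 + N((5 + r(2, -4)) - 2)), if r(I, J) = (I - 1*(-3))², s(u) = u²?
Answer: √4630 ≈ 68.044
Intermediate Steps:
r(I, J) = (3 + I)² (r(I, J) = (I + 3)² = (3 + I)²)
N(O) = O²
√(3846 + N((5 + r(2, -4)) - 2)) = √(3846 + ((5 + (3 + 2)²) - 2)²) = √(3846 + ((5 + 5²) - 2)²) = √(3846 + ((5 + 25) - 2)²) = √(3846 + (30 - 2)²) = √(3846 + 28²) = √(3846 + 784) = √4630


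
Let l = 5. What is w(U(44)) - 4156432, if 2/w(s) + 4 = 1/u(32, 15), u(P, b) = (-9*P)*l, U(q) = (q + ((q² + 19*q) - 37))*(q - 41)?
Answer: -23945207632/5761 ≈ -4.1564e+6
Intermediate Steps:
U(q) = (-41 + q)*(-37 + q² + 20*q) (U(q) = (q + (-37 + q² + 19*q))*(-41 + q) = (-37 + q² + 20*q)*(-41 + q) = (-41 + q)*(-37 + q² + 20*q))
u(P, b) = -45*P (u(P, b) = -9*P*5 = -45*P)
w(s) = -2880/5761 (w(s) = 2/(-4 + 1/(-45*32)) = 2/(-4 + 1/(-1440)) = 2/(-4 - 1/1440) = 2/(-5761/1440) = 2*(-1440/5761) = -2880/5761)
w(U(44)) - 4156432 = -2880/5761 - 4156432 = -23945207632/5761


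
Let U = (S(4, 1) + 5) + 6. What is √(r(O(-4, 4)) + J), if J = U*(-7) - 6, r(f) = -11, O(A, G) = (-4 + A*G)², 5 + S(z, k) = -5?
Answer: 2*I*√6 ≈ 4.899*I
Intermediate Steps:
S(z, k) = -10 (S(z, k) = -5 - 5 = -10)
U = 1 (U = (-10 + 5) + 6 = -5 + 6 = 1)
J = -13 (J = 1*(-7) - 6 = -7 - 6 = -13)
√(r(O(-4, 4)) + J) = √(-11 - 13) = √(-24) = 2*I*√6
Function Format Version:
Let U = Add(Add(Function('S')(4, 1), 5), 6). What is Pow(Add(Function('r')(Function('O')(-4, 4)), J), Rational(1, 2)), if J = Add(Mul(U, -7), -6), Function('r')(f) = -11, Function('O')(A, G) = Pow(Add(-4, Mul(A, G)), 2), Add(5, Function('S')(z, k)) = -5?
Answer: Mul(2, I, Pow(6, Rational(1, 2))) ≈ Mul(4.8990, I)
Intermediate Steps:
Function('S')(z, k) = -10 (Function('S')(z, k) = Add(-5, -5) = -10)
U = 1 (U = Add(Add(-10, 5), 6) = Add(-5, 6) = 1)
J = -13 (J = Add(Mul(1, -7), -6) = Add(-7, -6) = -13)
Pow(Add(Function('r')(Function('O')(-4, 4)), J), Rational(1, 2)) = Pow(Add(-11, -13), Rational(1, 2)) = Pow(-24, Rational(1, 2)) = Mul(2, I, Pow(6, Rational(1, 2)))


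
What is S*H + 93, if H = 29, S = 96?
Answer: 2877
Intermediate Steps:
S*H + 93 = 96*29 + 93 = 2784 + 93 = 2877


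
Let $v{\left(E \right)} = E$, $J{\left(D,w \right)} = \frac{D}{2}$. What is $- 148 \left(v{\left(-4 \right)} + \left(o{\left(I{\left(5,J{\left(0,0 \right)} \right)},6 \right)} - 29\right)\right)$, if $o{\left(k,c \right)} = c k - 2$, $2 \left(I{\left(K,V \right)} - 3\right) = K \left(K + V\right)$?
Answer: $-8584$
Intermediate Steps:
$J{\left(D,w \right)} = \frac{D}{2}$ ($J{\left(D,w \right)} = D \frac{1}{2} = \frac{D}{2}$)
$I{\left(K,V \right)} = 3 + \frac{K \left(K + V\right)}{2}$
$o{\left(k,c \right)} = -2 + c k$
$- 148 \left(v{\left(-4 \right)} + \left(o{\left(I{\left(5,J{\left(0,0 \right)} \right)},6 \right)} - 29\right)\right) = - 148 \left(-4 - \left(31 - 6 \left(3 + \frac{5^{2}}{2} + \frac{1}{2} \cdot 5 \cdot \frac{1}{2} \cdot 0\right)\right)\right) = - 148 \left(-4 - \left(31 - 6 \left(3 + \frac{1}{2} \cdot 25 + \frac{1}{2} \cdot 5 \cdot 0\right)\right)\right) = - 148 \left(-4 - \left(31 - 6 \left(3 + \frac{25}{2} + 0\right)\right)\right) = - 148 \left(-4 + \left(\left(-2 + 6 \cdot \frac{31}{2}\right) - 29\right)\right) = - 148 \left(-4 + \left(\left(-2 + 93\right) - 29\right)\right) = - 148 \left(-4 + \left(91 - 29\right)\right) = - 148 \left(-4 + 62\right) = \left(-148\right) 58 = -8584$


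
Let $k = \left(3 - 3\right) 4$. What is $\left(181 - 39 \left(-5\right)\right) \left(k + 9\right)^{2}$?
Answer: $30456$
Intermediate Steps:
$k = 0$ ($k = 0 \cdot 4 = 0$)
$\left(181 - 39 \left(-5\right)\right) \left(k + 9\right)^{2} = \left(181 - 39 \left(-5\right)\right) \left(0 + 9\right)^{2} = \left(181 - -195\right) 9^{2} = \left(181 + 195\right) 81 = 376 \cdot 81 = 30456$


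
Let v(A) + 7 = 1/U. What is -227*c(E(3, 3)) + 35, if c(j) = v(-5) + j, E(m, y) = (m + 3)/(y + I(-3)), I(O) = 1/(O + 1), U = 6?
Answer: 31241/30 ≈ 1041.4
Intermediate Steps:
I(O) = 1/(1 + O)
v(A) = -41/6 (v(A) = -7 + 1/6 = -7 + ⅙ = -41/6)
E(m, y) = (3 + m)/(-½ + y) (E(m, y) = (m + 3)/(y + 1/(1 - 3)) = (3 + m)/(y + 1/(-2)) = (3 + m)/(y - ½) = (3 + m)/(-½ + y))
c(j) = -41/6 + j
-227*c(E(3, 3)) + 35 = -227*(-41/6 + 2*(3 + 3)/(-1 + 2*3)) + 35 = -227*(-41/6 + 2*6/(-1 + 6)) + 35 = -227*(-41/6 + 2*6/5) + 35 = -227*(-41/6 + 2*(⅕)*6) + 35 = -227*(-41/6 + 12/5) + 35 = -227*(-133/30) + 35 = 30191/30 + 35 = 31241/30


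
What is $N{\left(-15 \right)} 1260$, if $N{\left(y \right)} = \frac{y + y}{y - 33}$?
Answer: $\frac{1575}{2} \approx 787.5$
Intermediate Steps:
$N{\left(y \right)} = \frac{2 y}{-33 + y}$
$N{\left(-15 \right)} 1260 = 2 \left(-15\right) \frac{1}{-33 - 15} \cdot 1260 = 2 \left(-15\right) \frac{1}{-48} \cdot 1260 = 2 \left(-15\right) \left(- \frac{1}{48}\right) 1260 = \frac{5}{8} \cdot 1260 = \frac{1575}{2}$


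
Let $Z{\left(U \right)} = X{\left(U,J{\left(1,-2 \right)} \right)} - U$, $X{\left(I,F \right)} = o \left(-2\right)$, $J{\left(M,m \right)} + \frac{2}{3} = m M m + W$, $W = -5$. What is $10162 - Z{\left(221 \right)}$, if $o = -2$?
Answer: $10379$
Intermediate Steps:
$J{\left(M,m \right)} = - \frac{17}{3} + M m^{2}$ ($J{\left(M,m \right)} = - \frac{2}{3} + \left(m M m - 5\right) = - \frac{2}{3} + \left(M m m - 5\right) = - \frac{2}{3} + \left(M m^{2} - 5\right) = - \frac{2}{3} + \left(-5 + M m^{2}\right) = - \frac{17}{3} + M m^{2}$)
$X{\left(I,F \right)} = 4$ ($X{\left(I,F \right)} = \left(-2\right) \left(-2\right) = 4$)
$Z{\left(U \right)} = 4 - U$
$10162 - Z{\left(221 \right)} = 10162 - \left(4 - 221\right) = 10162 - -217 = 10162 + 217 = 10379$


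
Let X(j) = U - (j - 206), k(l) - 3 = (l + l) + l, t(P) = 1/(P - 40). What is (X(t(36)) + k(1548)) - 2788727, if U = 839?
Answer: -11132139/4 ≈ -2.7830e+6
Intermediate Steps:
t(P) = 1/(-40 + P)
k(l) = 3 + 3*l (k(l) = 3 + ((l + l) + l) = 3 + (2*l + l) = 3 + 3*l)
X(j) = 1045 - j (X(j) = 839 - (j - 206) = 839 - (-206 + j) = 839 + (206 - j) = 1045 - j)
(X(t(36)) + k(1548)) - 2788727 = ((1045 - 1/(-40 + 36)) + (3 + 3*1548)) - 2788727 = ((1045 - 1/(-4)) + (3 + 4644)) - 2788727 = ((1045 - 1*(-¼)) + 4647) - 2788727 = ((1045 + ¼) + 4647) - 2788727 = (4181/4 + 4647) - 2788727 = 22769/4 - 2788727 = -11132139/4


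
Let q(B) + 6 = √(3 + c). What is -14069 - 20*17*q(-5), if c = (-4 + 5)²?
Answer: -12709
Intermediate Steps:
c = 1 (c = 1² = 1)
q(B) = -4 (q(B) = -6 + √(3 + 1) = -6 + √4 = -6 + 2 = -4)
-14069 - 20*17*q(-5) = -14069 - 20*17*(-4) = -14069 - 340*(-4) = -14069 - 1*(-1360) = -14069 + 1360 = -12709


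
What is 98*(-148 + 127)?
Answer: -2058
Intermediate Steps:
98*(-148 + 127) = 98*(-21) = -2058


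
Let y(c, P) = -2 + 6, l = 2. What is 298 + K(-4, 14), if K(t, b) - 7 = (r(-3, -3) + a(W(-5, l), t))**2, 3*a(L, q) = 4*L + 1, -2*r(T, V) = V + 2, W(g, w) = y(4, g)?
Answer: 12349/36 ≈ 343.03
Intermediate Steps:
y(c, P) = 4
W(g, w) = 4
r(T, V) = -1 - V/2 (r(T, V) = -(V + 2)/2 = -(2 + V)/2 = -1 - V/2)
a(L, q) = 1/3 + 4*L/3 (a(L, q) = (4*L + 1)/3 = (1 + 4*L)/3 = 1/3 + 4*L/3)
K(t, b) = 1621/36 (K(t, b) = 7 + ((-1 - 1/2*(-3)) + (1/3 + (4/3)*4))**2 = 7 + ((-1 + 3/2) + (1/3 + 16/3))**2 = 7 + (1/2 + 17/3)**2 = 7 + (37/6)**2 = 7 + 1369/36 = 1621/36)
298 + K(-4, 14) = 298 + 1621/36 = 12349/36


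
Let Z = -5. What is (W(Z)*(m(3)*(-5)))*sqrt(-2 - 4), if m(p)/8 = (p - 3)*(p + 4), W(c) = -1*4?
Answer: 0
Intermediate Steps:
W(c) = -4
m(p) = 8*(-3 + p)*(4 + p) (m(p) = 8*((p - 3)*(p + 4)) = 8*((-3 + p)*(4 + p)) = 8*(-3 + p)*(4 + p))
(W(Z)*(m(3)*(-5)))*sqrt(-2 - 4) = (-4*(-96 + 8*3 + 8*3**2)*(-5))*sqrt(-2 - 4) = (-4*(-96 + 24 + 8*9)*(-5))*sqrt(-6) = (-4*(-96 + 24 + 72)*(-5))*(I*sqrt(6)) = (-0*(-5))*(I*sqrt(6)) = (-4*0)*(I*sqrt(6)) = 0*(I*sqrt(6)) = 0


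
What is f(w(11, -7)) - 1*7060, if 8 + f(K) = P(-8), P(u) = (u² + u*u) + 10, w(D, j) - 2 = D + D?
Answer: -6930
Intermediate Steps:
w(D, j) = 2 + 2*D (w(D, j) = 2 + (D + D) = 2 + 2*D)
P(u) = 10 + 2*u² (P(u) = (u² + u²) + 10 = 2*u² + 10 = 10 + 2*u²)
f(K) = 130 (f(K) = -8 + (10 + 2*(-8)²) = -8 + (10 + 2*64) = -8 + (10 + 128) = -8 + 138 = 130)
f(w(11, -7)) - 1*7060 = 130 - 1*7060 = 130 - 7060 = -6930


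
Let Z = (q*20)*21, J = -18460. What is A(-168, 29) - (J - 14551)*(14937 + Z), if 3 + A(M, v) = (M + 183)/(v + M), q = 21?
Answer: 109009683021/139 ≈ 7.8424e+8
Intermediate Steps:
A(M, v) = -3 + (183 + M)/(M + v) (A(M, v) = -3 + (M + 183)/(v + M) = -3 + (183 + M)/(M + v))
Z = 8820 (Z = (21*20)*21 = 420*21 = 8820)
A(-168, 29) - (J - 14551)*(14937 + Z) = (183 - 3*29 - 2*(-168))/(-168 + 29) - (-18460 - 14551)*(14937 + 8820) = (183 - 87 + 336)/(-139) - (-33011)*23757 = -1/139*432 - 1*(-784242327) = -432/139 + 784242327 = 109009683021/139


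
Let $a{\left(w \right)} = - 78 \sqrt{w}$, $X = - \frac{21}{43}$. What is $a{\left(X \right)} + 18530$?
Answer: $18530 - \frac{78 i \sqrt{903}}{43} \approx 18530.0 - 54.509 i$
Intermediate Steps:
$X = - \frac{21}{43}$ ($X = \left(-21\right) \frac{1}{43} = - \frac{21}{43} \approx -0.48837$)
$a{\left(X \right)} + 18530 = - 78 \sqrt{- \frac{21}{43}} + 18530 = - 78 \frac{i \sqrt{903}}{43} + 18530 = - \frac{78 i \sqrt{903}}{43} + 18530 = 18530 - \frac{78 i \sqrt{903}}{43}$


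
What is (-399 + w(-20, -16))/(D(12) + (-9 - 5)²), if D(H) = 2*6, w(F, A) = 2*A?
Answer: -431/208 ≈ -2.0721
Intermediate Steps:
D(H) = 12
(-399 + w(-20, -16))/(D(12) + (-9 - 5)²) = (-399 + 2*(-16))/(12 + (-9 - 5)²) = (-399 - 32)/(12 + (-14)²) = -431/(12 + 196) = -431/208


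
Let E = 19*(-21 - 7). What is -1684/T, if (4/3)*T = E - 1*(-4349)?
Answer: -6736/11451 ≈ -0.58825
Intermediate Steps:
E = -532 (E = 19*(-28) = -532)
T = 11451/4 (T = 3*(-532 - 1*(-4349))/4 = 3*(-532 + 4349)/4 = (3/4)*3817 = 11451/4 ≈ 2862.8)
-1684/T = -1684/11451/4 = -1684*4/11451 = -6736/11451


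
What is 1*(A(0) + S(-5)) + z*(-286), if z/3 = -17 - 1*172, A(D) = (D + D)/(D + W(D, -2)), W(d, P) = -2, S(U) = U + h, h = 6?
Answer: 162163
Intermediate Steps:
S(U) = 6 + U (S(U) = U + 6 = 6 + U)
A(D) = 2*D/(-2 + D) (A(D) = (D + D)/(D - 2) = (2*D)/(-2 + D) = 2*D/(-2 + D))
z = -567 (z = 3*(-17 - 1*172) = 3*(-17 - 172) = 3*(-189) = -567)
1*(A(0) + S(-5)) + z*(-286) = 1*(2*0/(-2 + 0) + (6 - 5)) - 567*(-286) = 1*(2*0/(-2) + 1) + 162162 = 1*(2*0*(-½) + 1) + 162162 = 1*(0 + 1) + 162162 = 1*1 + 162162 = 1 + 162162 = 162163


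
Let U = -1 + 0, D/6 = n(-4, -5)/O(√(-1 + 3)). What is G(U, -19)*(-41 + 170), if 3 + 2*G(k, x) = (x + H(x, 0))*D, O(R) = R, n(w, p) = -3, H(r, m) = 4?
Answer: -387/2 + 17415*√2/2 ≈ 12121.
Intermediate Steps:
D = -9*√2 (D = 6*(-3/√(-1 + 3)) = 6*(-3*√2/2) = -9*√2 ≈ -12.728)
U = -1
G(k, x) = -3/2 - 9*√2*(4 + x)/2 (G(k, x) = -3/2 + ((x + 4)*(-9*√2))/2 = -3/2 + ((4 + x)*(-9*√2))/2 = -3/2 + (-9*√2*(4 + x))/2 = -3/2 - 9*√2*(4 + x)/2)
G(U, -19)*(-41 + 170) = (-3/2 - 18*√2 - 9/2*(-19)*√2)*(-41 + 170) = (-3/2 - 18*√2 + 171*√2/2)*129 = (-3/2 + 135*√2/2)*129 = -387/2 + 17415*√2/2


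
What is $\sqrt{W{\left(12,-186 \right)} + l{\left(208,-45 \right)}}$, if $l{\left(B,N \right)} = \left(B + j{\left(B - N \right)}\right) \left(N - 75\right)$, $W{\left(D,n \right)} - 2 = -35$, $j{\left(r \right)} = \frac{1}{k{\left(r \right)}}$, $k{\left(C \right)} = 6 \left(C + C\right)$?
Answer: $\frac{i \sqrt{1599779467}}{253} \approx 158.09 i$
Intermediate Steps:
$k{\left(C \right)} = 12 C$ ($k{\left(C \right)} = 6 \cdot 2 C = 12 C$)
$j{\left(r \right)} = \frac{1}{12 r}$
$W{\left(D,n \right)} = -33$ ($W{\left(D,n \right)} = 2 - 35 = -33$)
$l{\left(B,N \right)} = \left(-75 + N\right) \left(B + \frac{1}{12 \left(B - N\right)}\right)$ ($l{\left(B,N \right)} = \left(B + \frac{1}{12 \left(B - N\right)}\right) \left(N - 75\right) = \left(B + \frac{1}{12 \left(B - N\right)}\right) \left(-75 + N\right) = \left(-75 + N\right) \left(B + \frac{1}{12 \left(B - N\right)}\right)$)
$\sqrt{W{\left(12,-186 \right)} + l{\left(208,-45 \right)}} = \sqrt{-33 + \frac{- \frac{25}{4} + \frac{1}{12} \left(-45\right) + 208 \left(-75 - 45\right) \left(208 - -45\right)}{208 - -45}} = \sqrt{-33 + \frac{- \frac{25}{4} - \frac{15}{4} + 208 \left(-120\right) \left(208 + 45\right)}{208 + 45}} = \sqrt{-33 + \frac{- \frac{25}{4} - \frac{15}{4} + 208 \left(-120\right) 253}{253}} = \sqrt{-33 + \frac{- \frac{25}{4} - \frac{15}{4} - 6314880}{253}} = \sqrt{-33 + \frac{1}{253} \left(-6314890\right)} = \sqrt{-33 - \frac{6314890}{253}} = \sqrt{- \frac{6323239}{253}} = \frac{i \sqrt{1599779467}}{253}$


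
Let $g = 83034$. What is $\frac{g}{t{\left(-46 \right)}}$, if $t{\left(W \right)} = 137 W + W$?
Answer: $- \frac{13839}{1058} \approx -13.08$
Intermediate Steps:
$t{\left(W \right)} = 138 W$
$\frac{g}{t{\left(-46 \right)}} = \frac{83034}{138 \left(-46\right)} = \frac{83034}{-6348} = 83034 \left(- \frac{1}{6348}\right) = - \frac{13839}{1058}$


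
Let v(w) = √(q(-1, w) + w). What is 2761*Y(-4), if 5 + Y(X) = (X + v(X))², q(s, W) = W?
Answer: 8283 - 44176*I*√2 ≈ 8283.0 - 62474.0*I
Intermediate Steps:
v(w) = √2*√w (v(w) = √(w + w) = √(2*w) = √2*√w)
Y(X) = -5 + (X + √2*√X)²
2761*Y(-4) = 2761*(-5 + (-4 + √2*√(-4))²) = 2761*(-5 + (-4 + √2*(2*I))²) = 2761*(-5 + (-4 + 2*I*√2)²) = -13805 + 2761*(-4 + 2*I*√2)²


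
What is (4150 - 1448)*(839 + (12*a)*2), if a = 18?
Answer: 3434242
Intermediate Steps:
(4150 - 1448)*(839 + (12*a)*2) = (4150 - 1448)*(839 + (12*18)*2) = 2702*(839 + 216*2) = 2702*(839 + 432) = 2702*1271 = 3434242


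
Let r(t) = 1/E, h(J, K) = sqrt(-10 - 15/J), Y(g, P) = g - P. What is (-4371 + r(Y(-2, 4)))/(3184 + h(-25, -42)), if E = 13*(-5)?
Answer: -904625344/658961251 + 284116*I*sqrt(235)/3294806255 ≈ -1.3728 + 0.0013219*I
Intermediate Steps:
E = -65
r(t) = -1/65 (r(t) = 1/(-65) = -1/65)
(-4371 + r(Y(-2, 4)))/(3184 + h(-25, -42)) = (-4371 - 1/65)/(3184 + sqrt(-10 - 15/(-25))) = -284116/(65*(3184 + sqrt(-10 - 15*(-1/25)))) = -284116/(65*(3184 + sqrt(-10 + 3/5))) = -284116/(65*(3184 + sqrt(-47/5))) = -284116/(65*(3184 + I*sqrt(235)/5))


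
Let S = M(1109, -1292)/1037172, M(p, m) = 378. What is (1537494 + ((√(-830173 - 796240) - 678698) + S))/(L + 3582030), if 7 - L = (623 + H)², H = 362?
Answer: 148453194215/451483045944 + I*√1626413/2611812 ≈ 0.32881 + 0.00048828*I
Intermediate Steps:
S = 63/172862 (S = 378/1037172 = 378*(1/1037172) = 63/172862 ≈ 0.00036445)
L = -970218 (L = 7 - (623 + 362)² = 7 - 1*985² = 7 - 1*970225 = 7 - 970225 = -970218)
(1537494 + ((√(-830173 - 796240) - 678698) + S))/(L + 3582030) = (1537494 + ((√(-830173 - 796240) - 678698) + 63/172862))/(-970218 + 3582030) = (1537494 + ((√(-1626413) - 678698) + 63/172862))/2611812 = (1537494 + ((I*√1626413 - 678698) + 63/172862))*(1/2611812) = (1537494 + ((-678698 + I*√1626413) + 63/172862))*(1/2611812) = (1537494 + (-117321093613/172862 + I*√1626413))*(1/2611812) = (148453194215/172862 + I*√1626413)*(1/2611812) = 148453194215/451483045944 + I*√1626413/2611812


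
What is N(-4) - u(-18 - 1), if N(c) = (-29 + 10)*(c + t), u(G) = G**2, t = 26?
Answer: -779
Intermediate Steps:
N(c) = -494 - 19*c (N(c) = (-29 + 10)*(c + 26) = -19*(26 + c) = -494 - 19*c)
N(-4) - u(-18 - 1) = (-494 - 19*(-4)) - (-18 - 1)**2 = (-494 + 76) - 1*(-19)**2 = -418 - 1*361 = -418 - 361 = -779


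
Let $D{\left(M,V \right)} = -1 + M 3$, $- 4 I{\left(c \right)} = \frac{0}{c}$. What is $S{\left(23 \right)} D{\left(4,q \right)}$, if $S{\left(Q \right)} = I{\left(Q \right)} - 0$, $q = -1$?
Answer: $0$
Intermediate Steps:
$I{\left(c \right)} = 0$ ($I{\left(c \right)} = - \frac{0 \frac{1}{c}}{4} = \left(- \frac{1}{4}\right) 0 = 0$)
$D{\left(M,V \right)} = -1 + 3 M$
$S{\left(Q \right)} = 0$ ($S{\left(Q \right)} = 0 - 0 = 0 + 0 = 0$)
$S{\left(23 \right)} D{\left(4,q \right)} = 0 \left(-1 + 3 \cdot 4\right) = 0 \left(-1 + 12\right) = 0 \cdot 11 = 0$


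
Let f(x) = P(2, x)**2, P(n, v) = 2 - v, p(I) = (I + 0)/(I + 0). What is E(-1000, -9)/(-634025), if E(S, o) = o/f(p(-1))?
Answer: 9/634025 ≈ 1.4195e-5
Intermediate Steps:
p(I) = 1 (p(I) = I/I = 1)
f(x) = (2 - x)**2
E(S, o) = o (E(S, o) = o/((-2 + 1)**2) = o/((-1)**2) = o/1 = o*1 = o)
E(-1000, -9)/(-634025) = -9/(-634025) = -9*(-1/634025) = 9/634025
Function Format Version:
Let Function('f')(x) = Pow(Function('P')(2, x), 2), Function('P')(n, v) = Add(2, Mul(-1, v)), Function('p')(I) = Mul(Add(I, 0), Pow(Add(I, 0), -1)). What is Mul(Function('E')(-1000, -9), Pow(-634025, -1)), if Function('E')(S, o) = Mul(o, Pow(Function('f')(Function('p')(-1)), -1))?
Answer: Rational(9, 634025) ≈ 1.4195e-5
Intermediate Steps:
Function('p')(I) = 1 (Function('p')(I) = Mul(I, Pow(I, -1)) = 1)
Function('f')(x) = Pow(Add(2, Mul(-1, x)), 2)
Function('E')(S, o) = o (Function('E')(S, o) = Mul(o, Pow(Pow(Add(-2, 1), 2), -1)) = Mul(o, Pow(Pow(-1, 2), -1)) = Mul(o, Pow(1, -1)) = Mul(o, 1) = o)
Mul(Function('E')(-1000, -9), Pow(-634025, -1)) = Mul(-9, Pow(-634025, -1)) = Mul(-9, Rational(-1, 634025)) = Rational(9, 634025)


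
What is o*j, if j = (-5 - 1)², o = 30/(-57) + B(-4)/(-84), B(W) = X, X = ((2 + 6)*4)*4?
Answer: -9816/133 ≈ -73.804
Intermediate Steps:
X = 128 (X = (8*4)*4 = 32*4 = 128)
B(W) = 128
o = -818/399 (o = 30/(-57) + 128/(-84) = 30*(-1/57) + 128*(-1/84) = -10/19 - 32/21 = -818/399 ≈ -2.0501)
j = 36 (j = (-6)² = 36)
o*j = -818/399*36 = -9816/133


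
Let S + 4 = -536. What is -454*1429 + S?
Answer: -649306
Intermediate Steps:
S = -540 (S = -4 - 536 = -540)
-454*1429 + S = -454*1429 - 540 = -648766 - 540 = -649306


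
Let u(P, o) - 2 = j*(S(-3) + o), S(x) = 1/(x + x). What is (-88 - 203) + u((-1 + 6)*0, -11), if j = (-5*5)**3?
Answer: 1045141/6 ≈ 1.7419e+5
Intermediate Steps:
S(x) = 1/(2*x)
j = -15625 (j = (-25)**3 = -15625)
u(P, o) = 15637/6 - 15625*o (u(P, o) = 2 - 15625*((1/2)/(-3) + o) = 2 - 15625*((1/2)*(-1/3) + o) = 2 - 15625*(-1/6 + o) = 2 + (15625/6 - 15625*o) = 15637/6 - 15625*o)
(-88 - 203) + u((-1 + 6)*0, -11) = (-88 - 203) + (15637/6 - 15625*(-11)) = -291 + (15637/6 + 171875) = -291 + 1046887/6 = 1045141/6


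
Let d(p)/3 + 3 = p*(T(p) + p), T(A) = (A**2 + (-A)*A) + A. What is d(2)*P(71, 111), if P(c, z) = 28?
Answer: 420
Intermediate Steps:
T(A) = A (T(A) = (A**2 - A**2) + A = 0 + A = A)
d(p) = -9 + 6*p**2 (d(p) = -9 + 3*(p*(p + p)) = -9 + 3*(p*(2*p)) = -9 + 3*(2*p**2) = -9 + 6*p**2)
d(2)*P(71, 111) = (-9 + 6*2**2)*28 = (-9 + 6*4)*28 = (-9 + 24)*28 = 15*28 = 420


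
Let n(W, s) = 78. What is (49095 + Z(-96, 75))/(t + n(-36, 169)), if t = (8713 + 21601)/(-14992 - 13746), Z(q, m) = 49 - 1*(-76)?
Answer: 141448436/221125 ≈ 639.68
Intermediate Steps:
Z(q, m) = 125 (Z(q, m) = 49 + 76 = 125)
t = -15157/14369 (t = 30314/(-28738) = 30314*(-1/28738) = -15157/14369 ≈ -1.0548)
(49095 + Z(-96, 75))/(t + n(-36, 169)) = (49095 + 125)/(-15157/14369 + 78) = 49220/(1105625/14369) = 49220*(14369/1105625) = 141448436/221125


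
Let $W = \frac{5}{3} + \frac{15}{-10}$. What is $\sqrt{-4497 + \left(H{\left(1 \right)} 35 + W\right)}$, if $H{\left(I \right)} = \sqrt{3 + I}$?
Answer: $\frac{i \sqrt{159366}}{6} \approx 66.534 i$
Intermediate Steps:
$W = \frac{1}{6}$ ($W = 5 \cdot \frac{1}{3} + 15 \left(- \frac{1}{10}\right) = \frac{5}{3} - \frac{3}{2} = \frac{1}{6} \approx 0.16667$)
$\sqrt{-4497 + \left(H{\left(1 \right)} 35 + W\right)} = \sqrt{-4497 + \left(\sqrt{3 + 1} \cdot 35 + \frac{1}{6}\right)} = \sqrt{-4497 + \left(\sqrt{4} \cdot 35 + \frac{1}{6}\right)} = \sqrt{-4497 + \left(2 \cdot 35 + \frac{1}{6}\right)} = \sqrt{-4497 + \left(70 + \frac{1}{6}\right)} = \sqrt{-4497 + \frac{421}{6}} = \sqrt{- \frac{26561}{6}} = \frac{i \sqrt{159366}}{6}$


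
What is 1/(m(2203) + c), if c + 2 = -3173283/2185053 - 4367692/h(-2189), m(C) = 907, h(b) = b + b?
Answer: 1594360339/3031187085912 ≈ 0.00052599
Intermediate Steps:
h(b) = 2*b
c = 1585102258439/1594360339 (c = -2 + (-3173283/2185053 - 4367692/(2*(-2189))) = -2 + (-3173283*1/2185053 - 4367692/(-4378)) = -2 + (-1057761/728351 - 4367692*(-1/4378)) = -2 + (-1057761/728351 + 2183846/2189) = -2 + 1588290979117/1594360339 = 1585102258439/1594360339 ≈ 994.19)
1/(m(2203) + c) = 1/(907 + 1585102258439/1594360339) = 1/(3031187085912/1594360339) = 1594360339/3031187085912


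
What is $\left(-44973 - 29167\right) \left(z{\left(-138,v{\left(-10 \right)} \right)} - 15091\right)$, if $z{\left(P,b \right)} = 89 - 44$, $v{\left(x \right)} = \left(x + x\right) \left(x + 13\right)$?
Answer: $1115510440$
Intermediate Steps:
$v{\left(x \right)} = 2 x \left(13 + x\right)$
$z{\left(P,b \right)} = 45$
$\left(-44973 - 29167\right) \left(z{\left(-138,v{\left(-10 \right)} \right)} - 15091\right) = \left(-44973 - 29167\right) \left(45 - 15091\right) = \left(-74140\right) \left(-15046\right) = 1115510440$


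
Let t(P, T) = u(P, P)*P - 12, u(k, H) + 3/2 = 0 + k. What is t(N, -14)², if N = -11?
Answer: 63001/4 ≈ 15750.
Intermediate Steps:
u(k, H) = -3/2 + k (u(k, H) = -3/2 + (0 + k) = -3/2 + k)
t(P, T) = -12 + P*(-3/2 + P) (t(P, T) = (-3/2 + P)*P - 12 = P*(-3/2 + P) - 12 = -12 + P*(-3/2 + P))
t(N, -14)² = (-12 + (½)*(-11)*(-3 + 2*(-11)))² = (-12 + (½)*(-11)*(-3 - 22))² = (-12 + (½)*(-11)*(-25))² = (-12 + 275/2)² = (251/2)² = 63001/4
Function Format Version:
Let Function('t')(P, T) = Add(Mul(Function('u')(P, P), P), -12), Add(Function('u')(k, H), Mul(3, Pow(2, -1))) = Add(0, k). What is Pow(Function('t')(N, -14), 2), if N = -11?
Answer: Rational(63001, 4) ≈ 15750.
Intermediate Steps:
Function('u')(k, H) = Add(Rational(-3, 2), k) (Function('u')(k, H) = Add(Rational(-3, 2), Add(0, k)) = Add(Rational(-3, 2), k))
Function('t')(P, T) = Add(-12, Mul(P, Add(Rational(-3, 2), P))) (Function('t')(P, T) = Add(Mul(Add(Rational(-3, 2), P), P), -12) = Add(Mul(P, Add(Rational(-3, 2), P)), -12) = Add(-12, Mul(P, Add(Rational(-3, 2), P))))
Pow(Function('t')(N, -14), 2) = Pow(Add(-12, Mul(Rational(1, 2), -11, Add(-3, Mul(2, -11)))), 2) = Pow(Add(-12, Mul(Rational(1, 2), -11, Add(-3, -22))), 2) = Pow(Add(-12, Mul(Rational(1, 2), -11, -25)), 2) = Pow(Add(-12, Rational(275, 2)), 2) = Pow(Rational(251, 2), 2) = Rational(63001, 4)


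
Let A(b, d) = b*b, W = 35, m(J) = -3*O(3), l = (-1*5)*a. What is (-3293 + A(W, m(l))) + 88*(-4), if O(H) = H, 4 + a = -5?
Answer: -2420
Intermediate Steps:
a = -9 (a = -4 - 5 = -9)
l = 45 (l = -1*5*(-9) = -5*(-9) = 45)
m(J) = -9 (m(J) = -3*3 = -9)
A(b, d) = b**2
(-3293 + A(W, m(l))) + 88*(-4) = (-3293 + 35**2) + 88*(-4) = (-3293 + 1225) - 352 = -2068 - 352 = -2420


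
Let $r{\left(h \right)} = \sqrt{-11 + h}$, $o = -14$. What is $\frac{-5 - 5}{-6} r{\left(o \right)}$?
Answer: $\frac{25 i}{3} \approx 8.3333 i$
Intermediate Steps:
$\frac{-5 - 5}{-6} r{\left(o \right)} = \frac{-5 - 5}{-6} \sqrt{-11 - 14} = \left(-5 - 5\right) \left(- \frac{1}{6}\right) \sqrt{-25} = \left(-10\right) \left(- \frac{1}{6}\right) 5 i = \frac{5 \cdot 5 i}{3} = \frac{25 i}{3}$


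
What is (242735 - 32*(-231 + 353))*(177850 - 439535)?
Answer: -62498490235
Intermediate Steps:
(242735 - 32*(-231 + 353))*(177850 - 439535) = (242735 - 32*122)*(-261685) = (242735 - 3904)*(-261685) = 238831*(-261685) = -62498490235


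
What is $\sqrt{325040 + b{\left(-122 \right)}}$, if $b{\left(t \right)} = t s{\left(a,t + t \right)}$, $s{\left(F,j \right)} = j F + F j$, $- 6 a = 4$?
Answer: $\frac{4 \sqrt{160509}}{3} \approx 534.18$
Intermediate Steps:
$a = - \frac{2}{3}$ ($a = \left(- \frac{1}{6}\right) 4 = - \frac{2}{3} \approx -0.66667$)
$s{\left(F,j \right)} = 2 F j$ ($s{\left(F,j \right)} = F j + F j = 2 F j$)
$b{\left(t \right)} = - \frac{8 t^{2}}{3}$ ($b{\left(t \right)} = t 2 \left(- \frac{2}{3}\right) \left(t + t\right) = t 2 \left(- \frac{2}{3}\right) 2 t = t \left(- \frac{8 t}{3}\right) = - \frac{8 t^{2}}{3}$)
$\sqrt{325040 + b{\left(-122 \right)}} = \sqrt{325040 - \frac{8 \left(-122\right)^{2}}{3}} = \sqrt{325040 - \frac{119072}{3}} = \sqrt{\frac{856048}{3}} = \frac{4 \sqrt{160509}}{3}$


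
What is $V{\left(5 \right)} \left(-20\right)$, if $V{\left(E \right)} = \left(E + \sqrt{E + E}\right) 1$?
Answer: $-100 - 20 \sqrt{10} \approx -163.25$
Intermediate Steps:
$V{\left(E \right)} = E + \sqrt{2} \sqrt{E}$ ($V{\left(E \right)} = \left(E + \sqrt{2 E}\right) 1 = \left(E + \sqrt{2} \sqrt{E}\right) 1 = E + \sqrt{2} \sqrt{E}$)
$V{\left(5 \right)} \left(-20\right) = \left(5 + \sqrt{2} \sqrt{5}\right) \left(-20\right) = \left(5 + \sqrt{10}\right) \left(-20\right) = -100 - 20 \sqrt{10}$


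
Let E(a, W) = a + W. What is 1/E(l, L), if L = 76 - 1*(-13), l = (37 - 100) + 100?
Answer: 1/126 ≈ 0.0079365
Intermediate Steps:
l = 37 (l = -63 + 100 = 37)
L = 89 (L = 76 + 13 = 89)
E(a, W) = W + a
1/E(l, L) = 1/(89 + 37) = 1/126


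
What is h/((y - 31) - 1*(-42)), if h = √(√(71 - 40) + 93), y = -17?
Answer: -√(93 + √31)/6 ≈ -1.6547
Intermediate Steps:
h = √(93 + √31) (h = √(√31 + 93) = √(93 + √31) ≈ 9.9281)
h/((y - 31) - 1*(-42)) = √(93 + √31)/((-17 - 31) - 1*(-42)) = √(93 + √31)/(-48 + 42) = √(93 + √31)/(-6) = -√(93 + √31)/6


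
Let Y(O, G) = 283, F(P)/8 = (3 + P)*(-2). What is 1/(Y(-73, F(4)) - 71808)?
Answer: -1/71525 ≈ -1.3981e-5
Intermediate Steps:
F(P) = -48 - 16*P (F(P) = 8*((3 + P)*(-2)) = 8*(-6 - 2*P) = -48 - 16*P)
1/(Y(-73, F(4)) - 71808) = 1/(283 - 71808) = 1/(-71525) = -1/71525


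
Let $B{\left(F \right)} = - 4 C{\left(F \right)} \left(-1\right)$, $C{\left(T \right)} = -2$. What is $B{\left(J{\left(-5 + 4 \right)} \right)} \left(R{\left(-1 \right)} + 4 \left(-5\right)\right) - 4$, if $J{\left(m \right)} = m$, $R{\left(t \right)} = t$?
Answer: $164$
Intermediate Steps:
$B{\left(F \right)} = -8$ ($B{\left(F \right)} = \left(-4\right) \left(-2\right) \left(-1\right) = 8 \left(-1\right) = -8$)
$B{\left(J{\left(-5 + 4 \right)} \right)} \left(R{\left(-1 \right)} + 4 \left(-5\right)\right) - 4 = - 8 \left(-1 + 4 \left(-5\right)\right) - 4 = - 8 \left(-1 - 20\right) - 4 = \left(-8\right) \left(-21\right) - 4 = 168 - 4 = 164$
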